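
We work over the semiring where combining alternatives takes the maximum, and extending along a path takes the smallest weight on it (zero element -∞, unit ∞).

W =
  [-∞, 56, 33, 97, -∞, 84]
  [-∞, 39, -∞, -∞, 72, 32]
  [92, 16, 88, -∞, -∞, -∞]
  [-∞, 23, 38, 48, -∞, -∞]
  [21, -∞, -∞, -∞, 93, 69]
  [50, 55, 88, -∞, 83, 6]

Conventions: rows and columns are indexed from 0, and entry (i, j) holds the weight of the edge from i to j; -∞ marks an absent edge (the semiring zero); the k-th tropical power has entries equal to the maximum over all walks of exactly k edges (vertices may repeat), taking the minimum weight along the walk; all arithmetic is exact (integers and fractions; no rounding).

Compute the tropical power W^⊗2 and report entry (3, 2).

W^⊗2:
  [50, 55, 84, 48, 83, 32]
  [32, 39, 32, -∞, 72, 69]
  [88, 56, 88, 92, 16, 84]
  [38, 23, 38, 48, 23, 23]
  [50, 55, 69, 21, 93, 69]
  [88, 50, 88, 50, 83, 69]
Key observation: the optimum is the walk 3->2->2, with weight 38 min 88 = 38.
Optimal value attained by: walk 3->2->2.
Answer: (W^⊗2)[3][2] = 38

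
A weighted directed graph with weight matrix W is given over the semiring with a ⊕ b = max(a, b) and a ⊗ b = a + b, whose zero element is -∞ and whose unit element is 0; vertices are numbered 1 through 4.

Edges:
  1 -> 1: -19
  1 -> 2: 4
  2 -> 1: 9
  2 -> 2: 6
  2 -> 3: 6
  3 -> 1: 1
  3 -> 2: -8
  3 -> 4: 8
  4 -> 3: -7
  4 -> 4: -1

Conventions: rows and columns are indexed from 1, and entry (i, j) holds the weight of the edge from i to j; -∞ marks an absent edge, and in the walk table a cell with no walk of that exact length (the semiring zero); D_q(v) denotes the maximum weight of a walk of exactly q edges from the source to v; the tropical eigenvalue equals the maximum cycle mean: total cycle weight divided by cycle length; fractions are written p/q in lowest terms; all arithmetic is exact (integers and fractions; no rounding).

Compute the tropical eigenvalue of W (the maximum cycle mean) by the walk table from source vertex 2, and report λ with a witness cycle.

q=0: [-∞, 0, -∞, -∞]
q=1: [9, 6, 6, -∞]
q=2: [15, 13, 12, 14]
q=3: [22, 19, 19, 20]
q=4: [28, 26, 25, 27]
Optimal cycle mean attained by: cycle 1->2->1, total 4 + 9, length 2.
Answer: λ = 13/2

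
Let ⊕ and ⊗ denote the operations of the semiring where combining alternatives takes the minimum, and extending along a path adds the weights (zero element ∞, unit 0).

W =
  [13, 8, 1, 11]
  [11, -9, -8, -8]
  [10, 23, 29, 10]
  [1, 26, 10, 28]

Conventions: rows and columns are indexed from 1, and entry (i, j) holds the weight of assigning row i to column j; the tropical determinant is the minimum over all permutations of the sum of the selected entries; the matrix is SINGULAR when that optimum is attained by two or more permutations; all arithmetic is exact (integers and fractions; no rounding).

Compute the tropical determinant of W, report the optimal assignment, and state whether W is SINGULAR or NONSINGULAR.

σ = (1, 2, 3, 4): 13 + (-9) + 29 + 28 = 61
σ = (1, 2, 4, 3): 13 + (-9) + 10 + 10 = 24
σ = (1, 3, 2, 4): 13 + (-8) + 23 + 28 = 56
σ = (1, 3, 4, 2): 13 + (-8) + 10 + 26 = 41
σ = (1, 4, 2, 3): 13 + (-8) + 23 + 10 = 38
σ = (1, 4, 3, 2): 13 + (-8) + 29 + 26 = 60
σ = (2, 1, 3, 4): 8 + 11 + 29 + 28 = 76
σ = (2, 1, 4, 3): 8 + 11 + 10 + 10 = 39
σ = (2, 3, 1, 4): 8 + (-8) + 10 + 28 = 38
σ = (2, 3, 4, 1): 8 + (-8) + 10 + 1 = 11
σ = (2, 4, 1, 3): 8 + (-8) + 10 + 10 = 20
σ = (2, 4, 3, 1): 8 + (-8) + 29 + 1 = 30
σ = (3, 1, 2, 4): 1 + 11 + 23 + 28 = 63
σ = (3, 1, 4, 2): 1 + 11 + 10 + 26 = 48
σ = (3, 2, 1, 4): 1 + (-9) + 10 + 28 = 30
σ = (3, 2, 4, 1): 1 + (-9) + 10 + 1 = 3
σ = (3, 4, 1, 2): 1 + (-8) + 10 + 26 = 29
σ = (3, 4, 2, 1): 1 + (-8) + 23 + 1 = 17
σ = (4, 1, 2, 3): 11 + 11 + 23 + 10 = 55
σ = (4, 1, 3, 2): 11 + 11 + 29 + 26 = 77
σ = (4, 2, 1, 3): 11 + (-9) + 10 + 10 = 22
σ = (4, 2, 3, 1): 11 + (-9) + 29 + 1 = 32
σ = (4, 3, 1, 2): 11 + (-8) + 10 + 26 = 39
σ = (4, 3, 2, 1): 11 + (-8) + 23 + 1 = 27
Optimal value attained by: σ = (3, 2, 4, 1).
Answer: det⊕(W) = 3; verdict: NONSINGULAR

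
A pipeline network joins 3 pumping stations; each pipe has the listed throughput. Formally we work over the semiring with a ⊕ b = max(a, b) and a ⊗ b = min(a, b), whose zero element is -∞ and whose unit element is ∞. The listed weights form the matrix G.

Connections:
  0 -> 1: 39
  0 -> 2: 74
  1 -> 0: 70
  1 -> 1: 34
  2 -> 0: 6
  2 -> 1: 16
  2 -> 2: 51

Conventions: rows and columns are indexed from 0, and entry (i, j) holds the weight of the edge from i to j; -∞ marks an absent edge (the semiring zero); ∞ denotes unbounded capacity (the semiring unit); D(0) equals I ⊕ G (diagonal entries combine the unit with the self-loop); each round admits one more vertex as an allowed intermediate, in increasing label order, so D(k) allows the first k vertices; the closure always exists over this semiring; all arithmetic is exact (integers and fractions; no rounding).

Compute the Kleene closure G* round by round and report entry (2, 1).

D(0):
  [∞, 39, 74]
  [70, ∞, -∞]
  [6, 16, ∞]
D(1):
  [∞, 39, 74]
  [70, ∞, 70]
  [6, 16, ∞]
D(2):
  [∞, 39, 74]
  [70, ∞, 70]
  [16, 16, ∞]
D(3):
  [∞, 39, 74]
  [70, ∞, 70]
  [16, 16, ∞]
Answer: G*[2][1] = 16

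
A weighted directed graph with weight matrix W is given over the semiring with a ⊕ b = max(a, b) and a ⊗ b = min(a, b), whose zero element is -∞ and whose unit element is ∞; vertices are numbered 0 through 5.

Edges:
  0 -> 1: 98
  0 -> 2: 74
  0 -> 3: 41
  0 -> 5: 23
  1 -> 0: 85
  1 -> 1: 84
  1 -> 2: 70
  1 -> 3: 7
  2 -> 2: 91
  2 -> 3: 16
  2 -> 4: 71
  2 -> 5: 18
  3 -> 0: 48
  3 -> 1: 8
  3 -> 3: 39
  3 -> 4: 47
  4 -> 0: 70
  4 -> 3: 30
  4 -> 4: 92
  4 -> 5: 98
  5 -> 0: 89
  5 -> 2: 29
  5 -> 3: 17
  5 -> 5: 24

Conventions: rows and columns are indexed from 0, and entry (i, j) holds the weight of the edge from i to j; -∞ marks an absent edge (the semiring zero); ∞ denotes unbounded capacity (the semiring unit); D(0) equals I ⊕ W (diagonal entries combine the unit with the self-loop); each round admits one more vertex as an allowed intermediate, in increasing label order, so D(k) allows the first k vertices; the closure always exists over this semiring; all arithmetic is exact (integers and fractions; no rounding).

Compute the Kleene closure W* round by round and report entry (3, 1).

D(0):
  [∞, 98, 74, 41, -∞, 23]
  [85, ∞, 70, 7, -∞, -∞]
  [-∞, -∞, ∞, 16, 71, 18]
  [48, 8, -∞, ∞, 47, -∞]
  [70, -∞, -∞, 30, ∞, 98]
  [89, -∞, 29, 17, -∞, ∞]
D(1):
  [∞, 98, 74, 41, -∞, 23]
  [85, ∞, 74, 41, -∞, 23]
  [-∞, -∞, ∞, 16, 71, 18]
  [48, 48, 48, ∞, 47, 23]
  [70, 70, 70, 41, ∞, 98]
  [89, 89, 74, 41, -∞, ∞]
D(2):
  [∞, 98, 74, 41, -∞, 23]
  [85, ∞, 74, 41, -∞, 23]
  [-∞, -∞, ∞, 16, 71, 18]
  [48, 48, 48, ∞, 47, 23]
  [70, 70, 70, 41, ∞, 98]
  [89, 89, 74, 41, -∞, ∞]
D(3):
  [∞, 98, 74, 41, 71, 23]
  [85, ∞, 74, 41, 71, 23]
  [-∞, -∞, ∞, 16, 71, 18]
  [48, 48, 48, ∞, 48, 23]
  [70, 70, 70, 41, ∞, 98]
  [89, 89, 74, 41, 71, ∞]
D(4):
  [∞, 98, 74, 41, 71, 23]
  [85, ∞, 74, 41, 71, 23]
  [16, 16, ∞, 16, 71, 18]
  [48, 48, 48, ∞, 48, 23]
  [70, 70, 70, 41, ∞, 98]
  [89, 89, 74, 41, 71, ∞]
D(5):
  [∞, 98, 74, 41, 71, 71]
  [85, ∞, 74, 41, 71, 71]
  [70, 70, ∞, 41, 71, 71]
  [48, 48, 48, ∞, 48, 48]
  [70, 70, 70, 41, ∞, 98]
  [89, 89, 74, 41, 71, ∞]
D(6):
  [∞, 98, 74, 41, 71, 71]
  [85, ∞, 74, 41, 71, 71]
  [71, 71, ∞, 41, 71, 71]
  [48, 48, 48, ∞, 48, 48]
  [89, 89, 74, 41, ∞, 98]
  [89, 89, 74, 41, 71, ∞]
Answer: W*[3][1] = 48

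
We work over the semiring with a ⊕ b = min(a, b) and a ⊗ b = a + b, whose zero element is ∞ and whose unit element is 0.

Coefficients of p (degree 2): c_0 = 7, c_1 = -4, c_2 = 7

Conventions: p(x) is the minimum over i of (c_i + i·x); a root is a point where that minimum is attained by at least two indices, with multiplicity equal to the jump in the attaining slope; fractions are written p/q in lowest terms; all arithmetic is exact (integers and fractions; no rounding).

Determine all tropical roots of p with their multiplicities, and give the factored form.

hull edge (i=0, c=7) to (i=1, c=-4): slope -11, span 1
hull edge (i=1, c=-4) to (i=2, c=7): slope 11, span 1
Factored form: p(x) = 7 ⊗ (x ⊕ (-11)) ⊗ (x ⊕ 11)
Answer: roots = -11 (mult 1), 11 (mult 1)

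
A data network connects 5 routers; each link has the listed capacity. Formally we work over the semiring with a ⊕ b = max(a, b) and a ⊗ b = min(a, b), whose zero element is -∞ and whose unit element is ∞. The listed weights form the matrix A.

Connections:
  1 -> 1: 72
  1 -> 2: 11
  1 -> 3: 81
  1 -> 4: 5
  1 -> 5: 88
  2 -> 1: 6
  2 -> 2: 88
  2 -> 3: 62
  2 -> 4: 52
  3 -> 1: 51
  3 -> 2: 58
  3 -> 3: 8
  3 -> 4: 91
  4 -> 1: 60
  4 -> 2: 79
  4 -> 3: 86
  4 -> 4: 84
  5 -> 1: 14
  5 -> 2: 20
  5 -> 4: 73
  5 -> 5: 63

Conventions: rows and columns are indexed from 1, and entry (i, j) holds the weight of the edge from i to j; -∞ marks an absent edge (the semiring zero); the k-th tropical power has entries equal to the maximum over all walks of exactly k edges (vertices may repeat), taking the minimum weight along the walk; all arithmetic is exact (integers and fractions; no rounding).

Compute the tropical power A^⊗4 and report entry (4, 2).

A^⊗2:
  [72, 58, 72, 81, 72]
  [52, 88, 62, 62, 6]
  [60, 79, 86, 84, 51]
  [60, 79, 84, 86, 60]
  [60, 73, 73, 73, 63]
A^⊗3:
  [72, 79, 81, 81, 72]
  [60, 88, 62, 62, 52]
  [60, 79, 84, 86, 60]
  [60, 79, 86, 84, 60]
  [60, 73, 73, 73, 63]
A^⊗4:
  [72, 79, 81, 81, 72]
  [60, 88, 62, 62, 60]
  [60, 79, 86, 84, 60]
  [60, 79, 84, 86, 60]
  [60, 73, 73, 73, 63]
Key observation: the optimum is the walk 4->2->2->2->2, with weight 79 min 88 min 88 min 88 = 79.
Optimal value attained by: walk 4->2->2->2->2.
Answer: (A^⊗4)[4][2] = 79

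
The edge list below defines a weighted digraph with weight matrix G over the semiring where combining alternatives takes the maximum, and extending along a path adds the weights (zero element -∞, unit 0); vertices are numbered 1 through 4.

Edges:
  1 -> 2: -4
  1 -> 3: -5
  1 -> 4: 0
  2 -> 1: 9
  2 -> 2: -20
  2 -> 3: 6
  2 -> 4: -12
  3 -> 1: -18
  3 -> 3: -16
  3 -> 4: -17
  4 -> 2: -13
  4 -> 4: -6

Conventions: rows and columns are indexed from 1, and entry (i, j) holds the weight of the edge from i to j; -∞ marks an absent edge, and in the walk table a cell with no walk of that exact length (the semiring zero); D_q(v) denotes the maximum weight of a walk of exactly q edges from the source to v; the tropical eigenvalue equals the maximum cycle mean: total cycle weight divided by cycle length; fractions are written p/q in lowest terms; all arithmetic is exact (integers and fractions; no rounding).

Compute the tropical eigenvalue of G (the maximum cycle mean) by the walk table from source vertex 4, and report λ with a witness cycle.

q=0: [-∞, -∞, -∞, 0]
q=1: [-∞, -13, -∞, -6]
q=2: [-4, -19, -7, -12]
q=3: [-10, -8, -9, -4]
q=4: [1, -14, -2, -10]
Optimal cycle mean attained by: cycle 1->2->1, total (-4) + 9, length 2.
Answer: λ = 5/2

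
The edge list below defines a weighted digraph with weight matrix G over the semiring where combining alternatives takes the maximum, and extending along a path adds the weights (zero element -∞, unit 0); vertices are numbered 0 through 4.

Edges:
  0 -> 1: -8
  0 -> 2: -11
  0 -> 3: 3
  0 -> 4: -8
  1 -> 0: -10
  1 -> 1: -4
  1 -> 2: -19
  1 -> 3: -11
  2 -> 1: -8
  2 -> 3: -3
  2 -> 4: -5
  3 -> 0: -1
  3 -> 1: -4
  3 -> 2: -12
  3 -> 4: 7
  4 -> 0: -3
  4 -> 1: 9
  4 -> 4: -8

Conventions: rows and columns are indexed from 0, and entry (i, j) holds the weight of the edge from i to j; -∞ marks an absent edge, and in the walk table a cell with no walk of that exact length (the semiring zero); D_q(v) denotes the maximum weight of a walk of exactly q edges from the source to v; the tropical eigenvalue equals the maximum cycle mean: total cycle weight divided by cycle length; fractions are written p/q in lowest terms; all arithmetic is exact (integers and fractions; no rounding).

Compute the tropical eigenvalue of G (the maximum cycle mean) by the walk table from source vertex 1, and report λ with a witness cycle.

q=0: [-∞, 0, -∞, -∞, -∞]
q=1: [-10, -4, -19, -11, -∞]
q=2: [-12, -8, -21, -7, -4]
q=3: [-7, 5, -19, -9, 0]
q=4: [-3, 9, -14, -4, -2]
q=5: [-1, 7, -10, 0, 3]
Optimal cycle mean attained by: cycle 0->3->4->0, total 3 + 7 + (-3), length 3.
Answer: λ = 7/3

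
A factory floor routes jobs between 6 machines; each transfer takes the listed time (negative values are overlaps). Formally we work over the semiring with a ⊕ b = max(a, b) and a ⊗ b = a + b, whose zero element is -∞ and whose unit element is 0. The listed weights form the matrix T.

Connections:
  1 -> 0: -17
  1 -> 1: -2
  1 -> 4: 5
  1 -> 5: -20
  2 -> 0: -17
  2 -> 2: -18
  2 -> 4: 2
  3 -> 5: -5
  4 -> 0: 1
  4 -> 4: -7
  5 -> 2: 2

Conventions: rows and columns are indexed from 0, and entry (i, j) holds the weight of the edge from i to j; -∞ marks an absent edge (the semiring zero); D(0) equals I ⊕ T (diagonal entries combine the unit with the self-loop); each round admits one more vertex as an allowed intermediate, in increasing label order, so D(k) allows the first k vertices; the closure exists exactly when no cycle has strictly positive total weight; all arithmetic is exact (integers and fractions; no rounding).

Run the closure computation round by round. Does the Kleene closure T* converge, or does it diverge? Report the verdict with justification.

D(0):
  [0, -∞, -∞, -∞, -∞, -∞]
  [-17, 0, -∞, -∞, 5, -20]
  [-17, -∞, 0, -∞, 2, -∞]
  [-∞, -∞, -∞, 0, -∞, -5]
  [1, -∞, -∞, -∞, 0, -∞]
  [-∞, -∞, 2, -∞, -∞, 0]
D(1):
  [0, -∞, -∞, -∞, -∞, -∞]
  [-17, 0, -∞, -∞, 5, -20]
  [-17, -∞, 0, -∞, 2, -∞]
  [-∞, -∞, -∞, 0, -∞, -5]
  [1, -∞, -∞, -∞, 0, -∞]
  [-∞, -∞, 2, -∞, -∞, 0]
D(2):
  [0, -∞, -∞, -∞, -∞, -∞]
  [-17, 0, -∞, -∞, 5, -20]
  [-17, -∞, 0, -∞, 2, -∞]
  [-∞, -∞, -∞, 0, -∞, -5]
  [1, -∞, -∞, -∞, 0, -∞]
  [-∞, -∞, 2, -∞, -∞, 0]
D(3):
  [0, -∞, -∞, -∞, -∞, -∞]
  [-17, 0, -∞, -∞, 5, -20]
  [-17, -∞, 0, -∞, 2, -∞]
  [-∞, -∞, -∞, 0, -∞, -5]
  [1, -∞, -∞, -∞, 0, -∞]
  [-15, -∞, 2, -∞, 4, 0]
D(4):
  [0, -∞, -∞, -∞, -∞, -∞]
  [-17, 0, -∞, -∞, 5, -20]
  [-17, -∞, 0, -∞, 2, -∞]
  [-∞, -∞, -∞, 0, -∞, -5]
  [1, -∞, -∞, -∞, 0, -∞]
  [-15, -∞, 2, -∞, 4, 0]
D(5):
  [0, -∞, -∞, -∞, -∞, -∞]
  [6, 0, -∞, -∞, 5, -20]
  [3, -∞, 0, -∞, 2, -∞]
  [-∞, -∞, -∞, 0, -∞, -5]
  [1, -∞, -∞, -∞, 0, -∞]
  [5, -∞, 2, -∞, 4, 0]
D(6):
  [0, -∞, -∞, -∞, -∞, -∞]
  [6, 0, -18, -∞, 5, -20]
  [3, -∞, 0, -∞, 2, -∞]
  [0, -∞, -3, 0, -1, -5]
  [1, -∞, -∞, -∞, 0, -∞]
  [5, -∞, 2, -∞, 4, 0]
Key observation: every diagonal entry stays at the unit through all rounds, so no improving cycle exists.
Answer: CONVERGES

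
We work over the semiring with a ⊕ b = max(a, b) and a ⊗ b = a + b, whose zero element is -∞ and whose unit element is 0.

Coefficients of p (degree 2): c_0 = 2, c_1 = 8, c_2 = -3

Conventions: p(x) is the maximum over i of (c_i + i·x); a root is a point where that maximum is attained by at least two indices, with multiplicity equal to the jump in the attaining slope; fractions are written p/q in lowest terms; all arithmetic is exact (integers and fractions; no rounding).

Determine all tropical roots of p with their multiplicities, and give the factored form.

hull edge (i=0, c=2) to (i=1, c=8): slope 6, span 1
hull edge (i=1, c=8) to (i=2, c=-3): slope -11, span 1
Factored form: p(x) = -3 ⊗ (x ⊕ (-6)) ⊗ (x ⊕ 11)
Answer: roots = -6 (mult 1), 11 (mult 1)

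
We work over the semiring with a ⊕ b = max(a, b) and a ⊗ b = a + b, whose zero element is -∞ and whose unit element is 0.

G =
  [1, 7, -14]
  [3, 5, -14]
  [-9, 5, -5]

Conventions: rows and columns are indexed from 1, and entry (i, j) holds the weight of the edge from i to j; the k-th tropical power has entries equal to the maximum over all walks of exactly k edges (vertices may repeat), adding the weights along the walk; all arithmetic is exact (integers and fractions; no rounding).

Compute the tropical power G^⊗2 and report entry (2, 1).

G^⊗2:
  [10, 12, -7]
  [8, 10, -9]
  [8, 10, -9]
Key observation: the optimum is the walk 2->2->1, with weight 5 + 3 = 8.
Optimal value attained by: walk 2->2->1.
Answer: (G^⊗2)[2][1] = 8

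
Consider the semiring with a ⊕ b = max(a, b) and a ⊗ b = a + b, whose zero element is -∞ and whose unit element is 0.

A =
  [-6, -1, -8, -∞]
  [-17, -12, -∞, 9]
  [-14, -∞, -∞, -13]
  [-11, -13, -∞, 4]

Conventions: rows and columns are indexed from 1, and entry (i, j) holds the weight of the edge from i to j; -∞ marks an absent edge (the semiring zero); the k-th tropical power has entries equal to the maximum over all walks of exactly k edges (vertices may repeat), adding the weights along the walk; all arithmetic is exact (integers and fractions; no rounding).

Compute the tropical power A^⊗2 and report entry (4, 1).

A^⊗2:
  [-12, -7, -14, 8]
  [-2, -4, -25, 13]
  [-20, -15, -22, -9]
  [-7, -9, -19, 8]
Key observation: the optimum is the walk 4->4->1, with weight 4 + (-11) = -7.
Optimal value attained by: walk 4->4->1.
Answer: (A^⊗2)[4][1] = -7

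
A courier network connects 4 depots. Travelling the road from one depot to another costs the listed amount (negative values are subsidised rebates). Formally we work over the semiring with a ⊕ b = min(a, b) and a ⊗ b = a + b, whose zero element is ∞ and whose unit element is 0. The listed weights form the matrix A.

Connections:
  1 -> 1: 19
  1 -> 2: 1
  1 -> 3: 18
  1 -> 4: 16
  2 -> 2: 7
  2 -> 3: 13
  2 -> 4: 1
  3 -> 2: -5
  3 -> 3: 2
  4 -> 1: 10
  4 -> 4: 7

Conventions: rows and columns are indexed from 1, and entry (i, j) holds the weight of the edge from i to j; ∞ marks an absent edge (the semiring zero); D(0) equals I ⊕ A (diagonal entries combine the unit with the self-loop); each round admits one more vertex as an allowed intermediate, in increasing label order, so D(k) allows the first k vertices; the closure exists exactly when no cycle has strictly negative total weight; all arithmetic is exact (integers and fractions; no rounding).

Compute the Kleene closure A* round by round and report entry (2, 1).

D(0):
  [0, 1, 18, 16]
  [∞, 0, 13, 1]
  [∞, -5, 0, ∞]
  [10, ∞, ∞, 0]
D(1):
  [0, 1, 18, 16]
  [∞, 0, 13, 1]
  [∞, -5, 0, ∞]
  [10, 11, 28, 0]
D(2):
  [0, 1, 14, 2]
  [∞, 0, 13, 1]
  [∞, -5, 0, -4]
  [10, 11, 24, 0]
D(3):
  [0, 1, 14, 2]
  [∞, 0, 13, 1]
  [∞, -5, 0, -4]
  [10, 11, 24, 0]
D(4):
  [0, 1, 14, 2]
  [11, 0, 13, 1]
  [6, -5, 0, -4]
  [10, 11, 24, 0]
Answer: A*[2][1] = 11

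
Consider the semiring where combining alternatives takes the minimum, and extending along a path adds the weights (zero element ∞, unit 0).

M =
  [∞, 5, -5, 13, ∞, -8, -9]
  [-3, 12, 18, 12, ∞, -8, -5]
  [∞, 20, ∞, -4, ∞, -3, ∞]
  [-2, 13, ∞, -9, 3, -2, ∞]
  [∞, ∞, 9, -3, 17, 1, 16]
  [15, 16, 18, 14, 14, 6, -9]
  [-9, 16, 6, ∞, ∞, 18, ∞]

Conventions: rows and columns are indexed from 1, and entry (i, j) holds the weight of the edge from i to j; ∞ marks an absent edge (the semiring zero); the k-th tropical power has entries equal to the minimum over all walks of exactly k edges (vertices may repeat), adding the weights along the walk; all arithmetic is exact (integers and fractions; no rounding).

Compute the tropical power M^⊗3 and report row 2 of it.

M^⊗2:
  [-18, 7, -3, -9, 6, -8, -17]
  [-14, 2, -8, 3, 6, -11, -17]
  [-6, 9, 15, -13, -1, -6, -12]
  [-11, 3, -7, -18, -6, -11, -11]
  [-5, 10, 19, -12, 0, -5, -8]
  [-18, 7, -3, 5, 17, 7, -3]
  [13, -4, -14, 2, 32, -17, -18]
M^⊗3:
  [-26, -13, -23, -18, -6, -26, -27]
  [-26, -9, -19, -12, 3, -22, -23]
  [-21, -1, -11, -22, -10, -15, -15]
  [-20, -6, -16, -27, -15, -20, -20]
  [-17, 0, -10, -21, -9, -14, -14]
  [-12, -13, -23, -7, 8, -26, -27]
  [-27, -2, -12, -18, -3, -17, -26]
Answer: row 2 of M^⊗3 = [-26, -9, -19, -12, 3, -22, -23]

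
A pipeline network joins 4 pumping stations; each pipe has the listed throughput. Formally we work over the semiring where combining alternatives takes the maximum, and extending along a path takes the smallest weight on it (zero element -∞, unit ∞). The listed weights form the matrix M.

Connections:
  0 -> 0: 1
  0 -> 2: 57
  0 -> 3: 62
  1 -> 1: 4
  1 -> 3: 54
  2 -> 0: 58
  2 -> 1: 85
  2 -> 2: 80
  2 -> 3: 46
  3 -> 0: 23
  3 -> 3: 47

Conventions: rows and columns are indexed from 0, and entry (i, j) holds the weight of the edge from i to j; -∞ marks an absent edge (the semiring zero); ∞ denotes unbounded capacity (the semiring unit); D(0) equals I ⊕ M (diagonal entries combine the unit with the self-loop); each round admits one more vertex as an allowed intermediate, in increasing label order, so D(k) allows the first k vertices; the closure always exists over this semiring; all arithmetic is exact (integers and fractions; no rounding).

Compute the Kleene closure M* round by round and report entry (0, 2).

D(0):
  [∞, -∞, 57, 62]
  [-∞, ∞, -∞, 54]
  [58, 85, ∞, 46]
  [23, -∞, -∞, ∞]
D(1):
  [∞, -∞, 57, 62]
  [-∞, ∞, -∞, 54]
  [58, 85, ∞, 58]
  [23, -∞, 23, ∞]
D(2):
  [∞, -∞, 57, 62]
  [-∞, ∞, -∞, 54]
  [58, 85, ∞, 58]
  [23, -∞, 23, ∞]
D(3):
  [∞, 57, 57, 62]
  [-∞, ∞, -∞, 54]
  [58, 85, ∞, 58]
  [23, 23, 23, ∞]
D(4):
  [∞, 57, 57, 62]
  [23, ∞, 23, 54]
  [58, 85, ∞, 58]
  [23, 23, 23, ∞]
Answer: M*[0][2] = 57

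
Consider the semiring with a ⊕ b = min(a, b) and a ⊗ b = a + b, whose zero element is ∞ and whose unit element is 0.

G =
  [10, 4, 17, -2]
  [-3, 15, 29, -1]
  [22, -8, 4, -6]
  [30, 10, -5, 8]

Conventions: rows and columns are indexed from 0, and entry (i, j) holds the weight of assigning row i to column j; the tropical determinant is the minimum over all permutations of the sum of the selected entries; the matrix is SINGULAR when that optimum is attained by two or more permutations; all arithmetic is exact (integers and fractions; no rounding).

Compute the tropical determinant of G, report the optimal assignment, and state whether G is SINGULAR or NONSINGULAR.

σ = (0, 1, 2, 3): 10 + 15 + 4 + 8 = 37
σ = (0, 1, 3, 2): 10 + 15 + (-6) + (-5) = 14
σ = (0, 2, 1, 3): 10 + 29 + (-8) + 8 = 39
σ = (0, 2, 3, 1): 10 + 29 + (-6) + 10 = 43
σ = (0, 3, 1, 2): 10 + (-1) + (-8) + (-5) = -4
σ = (0, 3, 2, 1): 10 + (-1) + 4 + 10 = 23
σ = (1, 0, 2, 3): 4 + (-3) + 4 + 8 = 13
σ = (1, 0, 3, 2): 4 + (-3) + (-6) + (-5) = -10
σ = (1, 2, 0, 3): 4 + 29 + 22 + 8 = 63
σ = (1, 2, 3, 0): 4 + 29 + (-6) + 30 = 57
σ = (1, 3, 0, 2): 4 + (-1) + 22 + (-5) = 20
σ = (1, 3, 2, 0): 4 + (-1) + 4 + 30 = 37
σ = (2, 0, 1, 3): 17 + (-3) + (-8) + 8 = 14
σ = (2, 0, 3, 1): 17 + (-3) + (-6) + 10 = 18
σ = (2, 1, 0, 3): 17 + 15 + 22 + 8 = 62
σ = (2, 1, 3, 0): 17 + 15 + (-6) + 30 = 56
σ = (2, 3, 0, 1): 17 + (-1) + 22 + 10 = 48
σ = (2, 3, 1, 0): 17 + (-1) + (-8) + 30 = 38
σ = (3, 0, 1, 2): (-2) + (-3) + (-8) + (-5) = -18
σ = (3, 0, 2, 1): (-2) + (-3) + 4 + 10 = 9
σ = (3, 1, 0, 2): (-2) + 15 + 22 + (-5) = 30
σ = (3, 1, 2, 0): (-2) + 15 + 4 + 30 = 47
σ = (3, 2, 0, 1): (-2) + 29 + 22 + 10 = 59
σ = (3, 2, 1, 0): (-2) + 29 + (-8) + 30 = 49
Optimal value attained by: σ = (3, 0, 1, 2).
Answer: det⊕(G) = -18; verdict: NONSINGULAR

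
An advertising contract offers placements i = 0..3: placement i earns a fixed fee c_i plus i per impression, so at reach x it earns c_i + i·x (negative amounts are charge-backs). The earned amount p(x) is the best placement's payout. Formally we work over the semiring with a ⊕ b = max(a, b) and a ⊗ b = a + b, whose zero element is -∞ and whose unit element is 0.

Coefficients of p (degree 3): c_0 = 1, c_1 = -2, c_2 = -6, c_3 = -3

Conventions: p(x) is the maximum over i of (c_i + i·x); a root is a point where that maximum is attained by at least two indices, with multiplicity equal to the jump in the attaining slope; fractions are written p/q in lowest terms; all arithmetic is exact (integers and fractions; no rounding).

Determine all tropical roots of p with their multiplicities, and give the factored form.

hull edge (i=0, c=1) to (i=3, c=-3): slope -4/3, span 3
Factored form: p(x) = -3 ⊗ (x ⊕ 4/3) ⊗ (x ⊕ 4/3) ⊗ (x ⊕ 4/3)
Answer: roots = 4/3 (mult 3)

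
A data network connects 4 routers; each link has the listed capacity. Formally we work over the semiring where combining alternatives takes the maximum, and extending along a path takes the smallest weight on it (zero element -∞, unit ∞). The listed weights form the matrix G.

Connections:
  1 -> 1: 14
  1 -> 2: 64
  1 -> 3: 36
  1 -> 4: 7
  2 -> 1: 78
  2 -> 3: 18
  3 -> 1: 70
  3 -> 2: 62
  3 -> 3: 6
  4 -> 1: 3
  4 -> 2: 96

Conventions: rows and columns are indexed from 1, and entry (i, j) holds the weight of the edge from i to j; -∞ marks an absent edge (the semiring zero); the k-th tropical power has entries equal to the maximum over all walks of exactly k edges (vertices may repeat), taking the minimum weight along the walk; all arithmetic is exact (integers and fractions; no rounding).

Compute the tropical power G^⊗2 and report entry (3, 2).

G^⊗2:
  [64, 36, 18, 7]
  [18, 64, 36, 7]
  [62, 64, 36, 7]
  [78, 3, 18, 3]
Key observation: the optimum is the walk 3->1->2, with weight 70 min 64 = 64.
Optimal value attained by: walk 3->1->2.
Answer: (G^⊗2)[3][2] = 64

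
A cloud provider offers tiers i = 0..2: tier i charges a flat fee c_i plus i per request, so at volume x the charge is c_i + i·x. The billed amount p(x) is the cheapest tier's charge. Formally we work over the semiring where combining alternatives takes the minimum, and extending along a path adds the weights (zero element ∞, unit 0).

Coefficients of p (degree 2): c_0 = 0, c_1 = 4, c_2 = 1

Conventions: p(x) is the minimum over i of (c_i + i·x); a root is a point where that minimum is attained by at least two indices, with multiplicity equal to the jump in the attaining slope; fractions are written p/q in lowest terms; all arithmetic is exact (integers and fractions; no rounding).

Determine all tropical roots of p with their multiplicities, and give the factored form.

hull edge (i=0, c=0) to (i=2, c=1): slope 1/2, span 2
Factored form: p(x) = 1 ⊗ (x ⊕ (-1/2)) ⊗ (x ⊕ (-1/2))
Answer: roots = -1/2 (mult 2)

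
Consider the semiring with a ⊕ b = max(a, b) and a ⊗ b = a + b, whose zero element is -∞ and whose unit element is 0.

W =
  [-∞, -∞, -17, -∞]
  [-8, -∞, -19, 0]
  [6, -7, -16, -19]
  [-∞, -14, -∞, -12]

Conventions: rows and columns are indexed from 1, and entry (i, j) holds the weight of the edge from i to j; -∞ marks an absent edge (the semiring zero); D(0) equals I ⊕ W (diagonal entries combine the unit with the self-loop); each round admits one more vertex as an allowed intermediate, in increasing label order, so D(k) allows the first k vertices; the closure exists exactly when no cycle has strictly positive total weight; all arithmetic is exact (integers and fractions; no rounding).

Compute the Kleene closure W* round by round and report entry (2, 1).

D(0):
  [0, -∞, -17, -∞]
  [-8, 0, -19, 0]
  [6, -7, 0, -19]
  [-∞, -14, -∞, 0]
D(1):
  [0, -∞, -17, -∞]
  [-8, 0, -19, 0]
  [6, -7, 0, -19]
  [-∞, -14, -∞, 0]
D(2):
  [0, -∞, -17, -∞]
  [-8, 0, -19, 0]
  [6, -7, 0, -7]
  [-22, -14, -33, 0]
D(3):
  [0, -24, -17, -24]
  [-8, 0, -19, 0]
  [6, -7, 0, -7]
  [-22, -14, -33, 0]
D(4):
  [0, -24, -17, -24]
  [-8, 0, -19, 0]
  [6, -7, 0, -7]
  [-22, -14, -33, 0]
Answer: W*[2][1] = -8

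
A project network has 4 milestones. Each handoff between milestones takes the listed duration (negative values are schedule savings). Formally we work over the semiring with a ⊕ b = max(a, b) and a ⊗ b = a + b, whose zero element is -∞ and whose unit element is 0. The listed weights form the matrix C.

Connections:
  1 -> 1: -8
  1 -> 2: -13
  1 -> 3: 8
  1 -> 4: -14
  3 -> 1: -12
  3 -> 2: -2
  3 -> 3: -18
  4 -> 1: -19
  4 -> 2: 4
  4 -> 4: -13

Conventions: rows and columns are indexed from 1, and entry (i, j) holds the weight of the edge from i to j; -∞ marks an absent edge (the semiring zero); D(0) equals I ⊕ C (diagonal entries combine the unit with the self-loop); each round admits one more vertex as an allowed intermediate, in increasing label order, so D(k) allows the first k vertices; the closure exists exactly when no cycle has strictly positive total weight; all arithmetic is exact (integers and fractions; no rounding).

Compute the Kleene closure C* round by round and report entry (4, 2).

D(0):
  [0, -13, 8, -14]
  [-∞, 0, -∞, -∞]
  [-12, -2, 0, -∞]
  [-19, 4, -∞, 0]
D(1):
  [0, -13, 8, -14]
  [-∞, 0, -∞, -∞]
  [-12, -2, 0, -26]
  [-19, 4, -11, 0]
D(2):
  [0, -13, 8, -14]
  [-∞, 0, -∞, -∞]
  [-12, -2, 0, -26]
  [-19, 4, -11, 0]
D(3):
  [0, 6, 8, -14]
  [-∞, 0, -∞, -∞]
  [-12, -2, 0, -26]
  [-19, 4, -11, 0]
D(4):
  [0, 6, 8, -14]
  [-∞, 0, -∞, -∞]
  [-12, -2, 0, -26]
  [-19, 4, -11, 0]
Answer: C*[4][2] = 4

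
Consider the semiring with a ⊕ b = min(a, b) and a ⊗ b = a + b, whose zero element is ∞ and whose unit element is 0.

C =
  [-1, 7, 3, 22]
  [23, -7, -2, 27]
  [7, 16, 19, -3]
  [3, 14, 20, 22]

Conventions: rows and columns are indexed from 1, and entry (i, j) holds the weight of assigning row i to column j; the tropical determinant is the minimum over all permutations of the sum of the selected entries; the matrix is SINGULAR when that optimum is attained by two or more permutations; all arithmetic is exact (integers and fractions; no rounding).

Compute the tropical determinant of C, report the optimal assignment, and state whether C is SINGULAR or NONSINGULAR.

σ = (1, 2, 3, 4): (-1) + (-7) + 19 + 22 = 33
σ = (1, 2, 4, 3): (-1) + (-7) + (-3) + 20 = 9
σ = (1, 3, 2, 4): (-1) + (-2) + 16 + 22 = 35
σ = (1, 3, 4, 2): (-1) + (-2) + (-3) + 14 = 8
σ = (1, 4, 2, 3): (-1) + 27 + 16 + 20 = 62
σ = (1, 4, 3, 2): (-1) + 27 + 19 + 14 = 59
σ = (2, 1, 3, 4): 7 + 23 + 19 + 22 = 71
σ = (2, 1, 4, 3): 7 + 23 + (-3) + 20 = 47
σ = (2, 3, 1, 4): 7 + (-2) + 7 + 22 = 34
σ = (2, 3, 4, 1): 7 + (-2) + (-3) + 3 = 5
σ = (2, 4, 1, 3): 7 + 27 + 7 + 20 = 61
σ = (2, 4, 3, 1): 7 + 27 + 19 + 3 = 56
σ = (3, 1, 2, 4): 3 + 23 + 16 + 22 = 64
σ = (3, 1, 4, 2): 3 + 23 + (-3) + 14 = 37
σ = (3, 2, 1, 4): 3 + (-7) + 7 + 22 = 25
σ = (3, 2, 4, 1): 3 + (-7) + (-3) + 3 = -4
σ = (3, 4, 1, 2): 3 + 27 + 7 + 14 = 51
σ = (3, 4, 2, 1): 3 + 27 + 16 + 3 = 49
σ = (4, 1, 2, 3): 22 + 23 + 16 + 20 = 81
σ = (4, 1, 3, 2): 22 + 23 + 19 + 14 = 78
σ = (4, 2, 1, 3): 22 + (-7) + 7 + 20 = 42
σ = (4, 2, 3, 1): 22 + (-7) + 19 + 3 = 37
σ = (4, 3, 1, 2): 22 + (-2) + 7 + 14 = 41
σ = (4, 3, 2, 1): 22 + (-2) + 16 + 3 = 39
Optimal value attained by: σ = (3, 2, 4, 1).
Answer: det⊕(C) = -4; verdict: NONSINGULAR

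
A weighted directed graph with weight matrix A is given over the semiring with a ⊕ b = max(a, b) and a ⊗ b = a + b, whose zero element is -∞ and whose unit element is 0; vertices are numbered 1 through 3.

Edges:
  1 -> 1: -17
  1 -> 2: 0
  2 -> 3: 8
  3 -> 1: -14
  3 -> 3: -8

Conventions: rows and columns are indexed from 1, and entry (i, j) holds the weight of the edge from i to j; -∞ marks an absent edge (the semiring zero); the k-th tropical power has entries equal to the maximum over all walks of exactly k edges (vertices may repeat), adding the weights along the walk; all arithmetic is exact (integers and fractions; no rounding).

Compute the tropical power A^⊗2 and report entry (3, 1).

A^⊗2:
  [-34, -17, 8]
  [-6, -∞, 0]
  [-22, -14, -16]
Key observation: the optimum is the walk 3->3->1, with weight (-8) + (-14) = -22.
Optimal value attained by: walk 3->3->1.
Answer: (A^⊗2)[3][1] = -22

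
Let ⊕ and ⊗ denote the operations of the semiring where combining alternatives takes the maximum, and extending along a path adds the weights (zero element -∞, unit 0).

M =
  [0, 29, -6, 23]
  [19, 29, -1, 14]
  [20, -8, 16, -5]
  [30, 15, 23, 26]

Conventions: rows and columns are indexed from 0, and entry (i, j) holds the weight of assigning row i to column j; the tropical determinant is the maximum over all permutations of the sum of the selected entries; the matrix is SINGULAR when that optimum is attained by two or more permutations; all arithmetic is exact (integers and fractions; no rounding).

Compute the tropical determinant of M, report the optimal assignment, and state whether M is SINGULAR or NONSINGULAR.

σ = (0, 1, 2, 3): 0 + 29 + 16 + 26 = 71
σ = (0, 1, 3, 2): 0 + 29 + (-5) + 23 = 47
σ = (0, 2, 1, 3): 0 + (-1) + (-8) + 26 = 17
σ = (0, 2, 3, 1): 0 + (-1) + (-5) + 15 = 9
σ = (0, 3, 1, 2): 0 + 14 + (-8) + 23 = 29
σ = (0, 3, 2, 1): 0 + 14 + 16 + 15 = 45
σ = (1, 0, 2, 3): 29 + 19 + 16 + 26 = 90
σ = (1, 0, 3, 2): 29 + 19 + (-5) + 23 = 66
σ = (1, 2, 0, 3): 29 + (-1) + 20 + 26 = 74
σ = (1, 2, 3, 0): 29 + (-1) + (-5) + 30 = 53
σ = (1, 3, 0, 2): 29 + 14 + 20 + 23 = 86
σ = (1, 3, 2, 0): 29 + 14 + 16 + 30 = 89
σ = (2, 0, 1, 3): (-6) + 19 + (-8) + 26 = 31
σ = (2, 0, 3, 1): (-6) + 19 + (-5) + 15 = 23
σ = (2, 1, 0, 3): (-6) + 29 + 20 + 26 = 69
σ = (2, 1, 3, 0): (-6) + 29 + (-5) + 30 = 48
σ = (2, 3, 0, 1): (-6) + 14 + 20 + 15 = 43
σ = (2, 3, 1, 0): (-6) + 14 + (-8) + 30 = 30
σ = (3, 0, 1, 2): 23 + 19 + (-8) + 23 = 57
σ = (3, 0, 2, 1): 23 + 19 + 16 + 15 = 73
σ = (3, 1, 0, 2): 23 + 29 + 20 + 23 = 95
σ = (3, 1, 2, 0): 23 + 29 + 16 + 30 = 98
σ = (3, 2, 0, 1): 23 + (-1) + 20 + 15 = 57
σ = (3, 2, 1, 0): 23 + (-1) + (-8) + 30 = 44
Optimal value attained by: σ = (3, 1, 2, 0).
Answer: det⊕(M) = 98; verdict: NONSINGULAR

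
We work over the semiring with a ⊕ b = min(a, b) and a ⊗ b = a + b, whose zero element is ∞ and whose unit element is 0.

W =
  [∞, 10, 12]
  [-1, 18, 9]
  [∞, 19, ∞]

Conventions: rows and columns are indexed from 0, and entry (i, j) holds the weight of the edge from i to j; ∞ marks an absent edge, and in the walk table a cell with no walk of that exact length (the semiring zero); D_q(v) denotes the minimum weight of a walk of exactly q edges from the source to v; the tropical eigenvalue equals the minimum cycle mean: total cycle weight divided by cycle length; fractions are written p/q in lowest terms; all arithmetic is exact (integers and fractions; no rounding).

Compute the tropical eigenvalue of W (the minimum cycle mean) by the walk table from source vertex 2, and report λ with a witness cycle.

q=0: [∞, ∞, 0]
q=1: [∞, 19, ∞]
q=2: [18, 37, 28]
q=3: [36, 28, 30]
Optimal cycle mean attained by: cycle 0->1->0, total 10 + (-1), length 2.
Answer: λ = 9/2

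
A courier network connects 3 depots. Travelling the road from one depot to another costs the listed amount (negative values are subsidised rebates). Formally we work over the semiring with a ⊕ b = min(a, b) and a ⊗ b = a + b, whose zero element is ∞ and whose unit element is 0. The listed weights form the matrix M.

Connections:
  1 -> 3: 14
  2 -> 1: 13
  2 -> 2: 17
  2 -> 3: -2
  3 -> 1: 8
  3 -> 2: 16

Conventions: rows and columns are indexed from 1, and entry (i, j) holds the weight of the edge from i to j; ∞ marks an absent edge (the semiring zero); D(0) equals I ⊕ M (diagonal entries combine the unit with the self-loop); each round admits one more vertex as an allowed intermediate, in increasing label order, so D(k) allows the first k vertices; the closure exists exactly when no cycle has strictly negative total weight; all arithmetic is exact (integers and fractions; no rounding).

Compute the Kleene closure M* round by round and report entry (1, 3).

D(0):
  [0, ∞, 14]
  [13, 0, -2]
  [8, 16, 0]
D(1):
  [0, ∞, 14]
  [13, 0, -2]
  [8, 16, 0]
D(2):
  [0, ∞, 14]
  [13, 0, -2]
  [8, 16, 0]
D(3):
  [0, 30, 14]
  [6, 0, -2]
  [8, 16, 0]
Answer: M*[1][3] = 14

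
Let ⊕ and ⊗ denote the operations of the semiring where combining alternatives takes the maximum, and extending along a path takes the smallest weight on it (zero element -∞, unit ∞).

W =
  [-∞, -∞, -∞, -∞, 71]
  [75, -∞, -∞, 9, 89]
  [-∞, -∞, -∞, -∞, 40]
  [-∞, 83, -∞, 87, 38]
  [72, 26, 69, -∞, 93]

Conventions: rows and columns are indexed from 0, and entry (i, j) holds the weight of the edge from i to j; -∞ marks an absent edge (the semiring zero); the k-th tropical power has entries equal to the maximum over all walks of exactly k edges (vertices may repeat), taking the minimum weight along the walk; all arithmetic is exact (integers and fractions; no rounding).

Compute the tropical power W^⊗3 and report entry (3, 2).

W^⊗2:
  [71, 26, 69, -∞, 71]
  [72, 26, 69, 9, 89]
  [40, 26, 40, -∞, 40]
  [75, 83, 38, 87, 83]
  [72, 26, 69, 9, 93]
W^⊗3:
  [71, 26, 69, 9, 71]
  [72, 26, 69, 9, 89]
  [40, 26, 40, 9, 40]
  [75, 83, 69, 87, 83]
  [72, 26, 69, 9, 93]
Key observation: the optimum is the walk 3->1->4->2, with weight 83 min 89 min 69 = 69.
Optimal value attained by: walk 3->1->4->2.
Answer: (W^⊗3)[3][2] = 69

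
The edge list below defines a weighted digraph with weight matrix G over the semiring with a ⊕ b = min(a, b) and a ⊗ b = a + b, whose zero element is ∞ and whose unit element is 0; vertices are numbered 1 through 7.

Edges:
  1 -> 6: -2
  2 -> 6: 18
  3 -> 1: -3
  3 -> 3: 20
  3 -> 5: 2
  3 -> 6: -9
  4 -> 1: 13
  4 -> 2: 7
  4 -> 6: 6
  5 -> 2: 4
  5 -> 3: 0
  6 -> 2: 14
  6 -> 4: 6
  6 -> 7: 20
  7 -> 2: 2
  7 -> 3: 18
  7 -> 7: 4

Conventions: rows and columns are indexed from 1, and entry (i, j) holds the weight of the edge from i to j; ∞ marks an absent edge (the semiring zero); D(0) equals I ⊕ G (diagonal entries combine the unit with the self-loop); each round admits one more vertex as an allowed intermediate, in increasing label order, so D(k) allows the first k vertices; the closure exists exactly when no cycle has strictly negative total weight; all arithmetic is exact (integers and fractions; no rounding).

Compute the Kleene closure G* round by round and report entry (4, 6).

D(0):
  [0, ∞, ∞, ∞, ∞, -2, ∞]
  [∞, 0, ∞, ∞, ∞, 18, ∞]
  [-3, ∞, 0, ∞, 2, -9, ∞]
  [13, 7, ∞, 0, ∞, 6, ∞]
  [∞, 4, 0, ∞, 0, ∞, ∞]
  [∞, 14, ∞, 6, ∞, 0, 20]
  [∞, 2, 18, ∞, ∞, ∞, 0]
D(1):
  [0, ∞, ∞, ∞, ∞, -2, ∞]
  [∞, 0, ∞, ∞, ∞, 18, ∞]
  [-3, ∞, 0, ∞, 2, -9, ∞]
  [13, 7, ∞, 0, ∞, 6, ∞]
  [∞, 4, 0, ∞, 0, ∞, ∞]
  [∞, 14, ∞, 6, ∞, 0, 20]
  [∞, 2, 18, ∞, ∞, ∞, 0]
D(2):
  [0, ∞, ∞, ∞, ∞, -2, ∞]
  [∞, 0, ∞, ∞, ∞, 18, ∞]
  [-3, ∞, 0, ∞, 2, -9, ∞]
  [13, 7, ∞, 0, ∞, 6, ∞]
  [∞, 4, 0, ∞, 0, 22, ∞]
  [∞, 14, ∞, 6, ∞, 0, 20]
  [∞, 2, 18, ∞, ∞, 20, 0]
D(3):
  [0, ∞, ∞, ∞, ∞, -2, ∞]
  [∞, 0, ∞, ∞, ∞, 18, ∞]
  [-3, ∞, 0, ∞, 2, -9, ∞]
  [13, 7, ∞, 0, ∞, 6, ∞]
  [-3, 4, 0, ∞, 0, -9, ∞]
  [∞, 14, ∞, 6, ∞, 0, 20]
  [15, 2, 18, ∞, 20, 9, 0]
D(4):
  [0, ∞, ∞, ∞, ∞, -2, ∞]
  [∞, 0, ∞, ∞, ∞, 18, ∞]
  [-3, ∞, 0, ∞, 2, -9, ∞]
  [13, 7, ∞, 0, ∞, 6, ∞]
  [-3, 4, 0, ∞, 0, -9, ∞]
  [19, 13, ∞, 6, ∞, 0, 20]
  [15, 2, 18, ∞, 20, 9, 0]
D(5):
  [0, ∞, ∞, ∞, ∞, -2, ∞]
  [∞, 0, ∞, ∞, ∞, 18, ∞]
  [-3, 6, 0, ∞, 2, -9, ∞]
  [13, 7, ∞, 0, ∞, 6, ∞]
  [-3, 4, 0, ∞, 0, -9, ∞]
  [19, 13, ∞, 6, ∞, 0, 20]
  [15, 2, 18, ∞, 20, 9, 0]
D(6):
  [0, 11, ∞, 4, ∞, -2, 18]
  [37, 0, ∞, 24, ∞, 18, 38]
  [-3, 4, 0, -3, 2, -9, 11]
  [13, 7, ∞, 0, ∞, 6, 26]
  [-3, 4, 0, -3, 0, -9, 11]
  [19, 13, ∞, 6, ∞, 0, 20]
  [15, 2, 18, 15, 20, 9, 0]
D(7):
  [0, 11, 36, 4, 38, -2, 18]
  [37, 0, 56, 24, 58, 18, 38]
  [-3, 4, 0, -3, 2, -9, 11]
  [13, 7, 44, 0, 46, 6, 26]
  [-3, 4, 0, -3, 0, -9, 11]
  [19, 13, 38, 6, 40, 0, 20]
  [15, 2, 18, 15, 20, 9, 0]
Answer: G*[4][6] = 6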